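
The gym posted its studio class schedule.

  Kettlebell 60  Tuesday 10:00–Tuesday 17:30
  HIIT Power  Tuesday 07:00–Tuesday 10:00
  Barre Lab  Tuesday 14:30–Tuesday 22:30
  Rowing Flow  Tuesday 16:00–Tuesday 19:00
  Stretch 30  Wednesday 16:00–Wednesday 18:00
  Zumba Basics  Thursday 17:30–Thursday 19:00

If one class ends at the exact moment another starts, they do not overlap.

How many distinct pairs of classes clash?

Sorted by start: HIIT Power, Kettlebell 60, Barre Lab, Rowing Flow, Stretch 30, Zumba Basics.
Kettlebell 60 starts exactly when HIIT Power ends (back-to-back, no overlap) — done with HIIT Power.
Barre Lab starts before Kettlebell 60 ends → Kettlebell 60 and Barre Lab overlap.
Rowing Flow starts before Kettlebell 60 ends → Kettlebell 60 and Rowing Flow overlap.
Stretch 30 starts after Kettlebell 60 ends — done with Kettlebell 60.
Rowing Flow starts before Barre Lab ends → Barre Lab and Rowing Flow overlap.
Stretch 30 starts after Barre Lab ends — done with Barre Lab.
Stretch 30 starts after Rowing Flow ends — done with Rowing Flow.
Zumba Basics starts after Stretch 30 ends.
Overlapping pairs: Barre Lab & Kettlebell 60, Barre Lab & Rowing Flow, Kettlebell 60 & Rowing Flow — 3 in total.

3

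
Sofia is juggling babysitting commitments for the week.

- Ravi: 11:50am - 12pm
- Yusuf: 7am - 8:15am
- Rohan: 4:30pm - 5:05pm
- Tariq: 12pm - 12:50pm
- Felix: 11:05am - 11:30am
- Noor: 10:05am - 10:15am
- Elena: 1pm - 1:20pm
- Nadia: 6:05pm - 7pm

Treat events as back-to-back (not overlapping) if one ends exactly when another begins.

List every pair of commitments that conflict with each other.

no conflicts

Sorted by start: Yusuf, Noor, Felix, Ravi, Tariq, Elena, Rohan, Nadia.
Noor starts after Yusuf ends, so nothing later overlaps Yusuf either.
Felix starts after Noor ends, so nothing later overlaps Noor either.
Ravi starts after Felix ends, so nothing later overlaps Felix either.
Tariq starts exactly when Ravi ends (back-to-back, no overlap), so nothing later overlaps Ravi either.
Elena starts after Tariq ends, so nothing later overlaps Tariq either.
Rohan starts after Elena ends, so nothing later overlaps Elena either.
Nadia starts after Rohan ends.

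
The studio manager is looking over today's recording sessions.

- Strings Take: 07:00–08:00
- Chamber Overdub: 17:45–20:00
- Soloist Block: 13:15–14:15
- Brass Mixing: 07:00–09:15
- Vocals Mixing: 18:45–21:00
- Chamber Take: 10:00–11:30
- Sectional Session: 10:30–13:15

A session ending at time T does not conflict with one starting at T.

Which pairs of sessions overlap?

Brass Mixing & Strings Take, Chamber Overdub & Vocals Mixing, Chamber Take & Sectional Session

Sorted by start: Strings Take, Brass Mixing, Chamber Take, Sectional Session, Soloist Block, Chamber Overdub, Vocals Mixing.
Brass Mixing starts before Strings Take ends → Strings Take and Brass Mixing overlap.
Chamber Take starts after Strings Take ends; Strings Take is clear from here.
Chamber Take starts after Brass Mixing ends; Brass Mixing is clear from here.
Sectional Session starts before Chamber Take ends → Chamber Take and Sectional Session overlap.
Soloist Block starts after Chamber Take ends; Chamber Take is clear from here.
Soloist Block starts exactly when Sectional Session ends (back-to-back, no overlap); Sectional Session is clear from here.
Chamber Overdub starts after Soloist Block ends; Soloist Block is clear from here.
Vocals Mixing starts before Chamber Overdub ends → Chamber Overdub and Vocals Mixing overlap.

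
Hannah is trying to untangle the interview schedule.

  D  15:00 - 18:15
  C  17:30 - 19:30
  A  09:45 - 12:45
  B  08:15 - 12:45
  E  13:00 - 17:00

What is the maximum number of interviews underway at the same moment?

2

Walk through starts and ends in time order (an end at T is processed before a start at T):
08:15 start B → 1
09:45 start A → 2
12:45 end A → 1
12:45 end B → 0
13:00 start E → 1
15:00 start D → 2
17:00 end E → 1
17:30 start C → 2
18:15 end D → 1
19:30 end C → 0
Peak is 2, at 09:45 (A, B).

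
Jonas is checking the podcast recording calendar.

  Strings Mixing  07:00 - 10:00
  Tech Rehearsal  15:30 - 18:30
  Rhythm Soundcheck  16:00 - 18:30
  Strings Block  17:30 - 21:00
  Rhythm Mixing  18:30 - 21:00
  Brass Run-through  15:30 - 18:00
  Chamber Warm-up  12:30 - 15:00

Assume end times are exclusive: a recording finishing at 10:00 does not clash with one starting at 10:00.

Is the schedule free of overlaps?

Sorted by start: Strings Mixing, Chamber Warm-up, Brass Run-through, Tech Rehearsal, Rhythm Soundcheck, Strings Block, Rhythm Mixing.
Chamber Warm-up starts after Strings Mixing ends — done with Strings Mixing.
Brass Run-through starts after Chamber Warm-up ends — done with Chamber Warm-up.
Tech Rehearsal starts before Brass Run-through ends → Brass Run-through and Tech Rehearsal overlap.
That's a conflict, so the schedule is not conflict-free.

No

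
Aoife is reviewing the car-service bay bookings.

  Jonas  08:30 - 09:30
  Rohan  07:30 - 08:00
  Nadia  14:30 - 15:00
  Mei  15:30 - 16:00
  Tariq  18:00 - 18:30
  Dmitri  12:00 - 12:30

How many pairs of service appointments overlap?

Sorted by start: Rohan, Jonas, Dmitri, Nadia, Mei, Tariq.
Jonas starts after Rohan ends — done with Rohan.
Dmitri starts after Jonas ends — done with Jonas.
Nadia starts after Dmitri ends — done with Dmitri.
Mei starts after Nadia ends — done with Nadia.
Tariq starts after Mei ends.
No pair overlaps.

0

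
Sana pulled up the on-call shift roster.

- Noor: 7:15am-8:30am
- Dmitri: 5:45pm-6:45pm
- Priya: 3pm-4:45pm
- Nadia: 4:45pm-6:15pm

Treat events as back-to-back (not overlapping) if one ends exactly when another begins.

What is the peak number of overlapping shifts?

2

Sweep the timeline, counting +1 at each start and −1 at each end (ends before starts at a tie):
7:15am start Noor → 1
8:30am end Noor → 0
3pm start Priya → 1
4:45pm end Priya → 0
4:45pm start Nadia → 1
5:45pm start Dmitri → 2
6:15pm end Nadia → 1
6:45pm end Dmitri → 0
Peak is 2, at 5:45pm (Dmitri, Nadia).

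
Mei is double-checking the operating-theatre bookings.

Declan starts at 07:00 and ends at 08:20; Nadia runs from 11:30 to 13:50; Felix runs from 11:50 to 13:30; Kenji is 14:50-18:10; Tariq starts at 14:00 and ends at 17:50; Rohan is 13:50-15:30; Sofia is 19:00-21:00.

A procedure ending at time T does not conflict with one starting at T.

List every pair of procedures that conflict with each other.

Check each pair: they overlap iff neither finishes before the other starts.
Sorted by start: Declan, Nadia, Felix, Rohan, Tariq, Kenji, Sofia.
Nadia starts after Declan ends, so Declan has no further overlaps.
Felix starts before Nadia ends → Nadia and Felix overlap.
Rohan starts exactly when Nadia ends (back-to-back, no overlap), so Nadia has no further overlaps.
Rohan starts after Felix ends, so Felix has no further overlaps.
Tariq starts before Rohan ends → Rohan and Tariq overlap.
Kenji starts before Rohan ends → Rohan and Kenji overlap.
Sofia starts after Rohan ends.
Kenji starts before Tariq ends → Tariq and Kenji overlap.
Sofia starts after Tariq ends.
Sofia starts after Kenji ends.

Felix & Nadia, Kenji & Rohan, Kenji & Tariq, Rohan & Tariq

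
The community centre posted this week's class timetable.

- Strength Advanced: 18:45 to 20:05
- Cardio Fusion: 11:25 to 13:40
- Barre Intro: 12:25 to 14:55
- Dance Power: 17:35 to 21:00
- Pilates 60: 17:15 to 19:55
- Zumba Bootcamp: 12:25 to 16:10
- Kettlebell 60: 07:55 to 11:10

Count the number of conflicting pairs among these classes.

6

Check each pair: they overlap iff neither finishes before the other starts.
Sorted by start: Kettlebell 60, Cardio Fusion, Zumba Bootcamp, Barre Intro, Pilates 60, Dance Power, Strength Advanced.
Cardio Fusion starts after Kettlebell 60 ends; Kettlebell 60 is clear from here.
Zumba Bootcamp starts before Cardio Fusion ends → Cardio Fusion and Zumba Bootcamp overlap.
Barre Intro starts before Cardio Fusion ends → Cardio Fusion and Barre Intro overlap.
Pilates 60 starts after Cardio Fusion ends; Cardio Fusion is clear from here.
Barre Intro starts before Zumba Bootcamp ends → Zumba Bootcamp and Barre Intro overlap.
Pilates 60 starts after Zumba Bootcamp ends; Zumba Bootcamp is clear from here.
Pilates 60 starts after Barre Intro ends; Barre Intro is clear from here.
Dance Power starts before Pilates 60 ends → Pilates 60 and Dance Power overlap.
Strength Advanced starts before Pilates 60 ends → Pilates 60 and Strength Advanced overlap.
Strength Advanced starts before Dance Power ends → Dance Power and Strength Advanced overlap.
Overlapping pairs: Barre Intro & Cardio Fusion, Barre Intro & Zumba Bootcamp, Cardio Fusion & Zumba Bootcamp, Dance Power & Pilates 60, Dance Power & Strength Advanced, Pilates 60 & Strength Advanced — 6 in total.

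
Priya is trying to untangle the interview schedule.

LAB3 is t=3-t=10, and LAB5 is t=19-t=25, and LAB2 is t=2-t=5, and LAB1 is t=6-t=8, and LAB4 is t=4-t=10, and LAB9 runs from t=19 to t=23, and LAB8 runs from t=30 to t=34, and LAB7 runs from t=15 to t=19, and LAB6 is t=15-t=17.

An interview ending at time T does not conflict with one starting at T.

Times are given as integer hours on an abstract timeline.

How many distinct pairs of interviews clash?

7

Sorted by start: LAB2, LAB3, LAB4, LAB1, LAB6, LAB7, LAB5, LAB9, LAB8.
LAB3 starts before LAB2 ends → LAB2 and LAB3 overlap.
LAB4 starts before LAB2 ends → LAB2 and LAB4 overlap.
LAB1 starts after LAB2 ends — done with LAB2.
LAB4 starts before LAB3 ends → LAB3 and LAB4 overlap.
LAB1 starts before LAB3 ends → LAB3 and LAB1 overlap.
LAB6 starts after LAB3 ends — done with LAB3.
LAB1 starts before LAB4 ends → LAB4 and LAB1 overlap.
LAB6 starts after LAB4 ends — done with LAB4.
LAB6 starts after LAB1 ends — done with LAB1.
LAB7 starts before LAB6 ends → LAB6 and LAB7 overlap.
LAB5 starts after LAB6 ends — done with LAB6.
LAB5 starts exactly when LAB7 ends (back-to-back, no overlap) — done with LAB7.
LAB9 starts before LAB5 ends → LAB5 and LAB9 overlap.
LAB8 starts after LAB5 ends.
LAB8 starts after LAB9 ends.
Overlapping pairs: LAB1 & LAB3, LAB1 & LAB4, LAB2 & LAB3, LAB2 & LAB4, LAB3 & LAB4, LAB5 & LAB9, LAB6 & LAB7 — 7 in total.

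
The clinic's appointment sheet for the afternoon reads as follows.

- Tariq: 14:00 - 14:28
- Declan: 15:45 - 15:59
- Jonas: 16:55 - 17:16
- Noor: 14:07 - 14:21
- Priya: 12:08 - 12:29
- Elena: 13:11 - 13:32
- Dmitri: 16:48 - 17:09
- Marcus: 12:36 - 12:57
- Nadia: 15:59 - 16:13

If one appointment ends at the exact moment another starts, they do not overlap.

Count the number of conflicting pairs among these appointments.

2

Check each pair: they overlap iff neither finishes before the other starts.
Sorted by start: Priya, Marcus, Elena, Tariq, Noor, Declan, Nadia, Dmitri, Jonas.
Marcus starts after Priya ends; Priya is clear from here.
Elena starts after Marcus ends; Marcus is clear from here.
Tariq starts after Elena ends; Elena is clear from here.
Noor starts before Tariq ends → Tariq and Noor overlap.
Declan starts after Tariq ends; Tariq is clear from here.
Declan starts after Noor ends; Noor is clear from here.
Nadia starts exactly when Declan ends (back-to-back, no overlap); Declan is clear from here.
Dmitri starts after Nadia ends; Nadia is clear from here.
Jonas starts before Dmitri ends → Dmitri and Jonas overlap.
Overlapping pairs: Dmitri & Jonas, Noor & Tariq — 2 in total.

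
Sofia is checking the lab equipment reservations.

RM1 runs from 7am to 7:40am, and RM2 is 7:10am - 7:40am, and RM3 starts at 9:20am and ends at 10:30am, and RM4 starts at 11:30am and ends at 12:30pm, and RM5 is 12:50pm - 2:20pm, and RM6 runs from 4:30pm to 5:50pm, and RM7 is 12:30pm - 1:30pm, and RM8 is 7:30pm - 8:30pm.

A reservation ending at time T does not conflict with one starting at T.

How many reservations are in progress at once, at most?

Sort all start/end points and keep a running count:
7am start RM1 → 1
7:10am start RM2 → 2
7:40am end RM1 → 1
7:40am end RM2 → 0
9:20am start RM3 → 1
10:30am end RM3 → 0
11:30am start RM4 → 1
12:30pm end RM4 → 0
12:30pm start RM7 → 1
12:50pm start RM5 → 2
1:30pm end RM7 → 1
2:20pm end RM5 → 0
4:30pm start RM6 → 1
5:50pm end RM6 → 0
7:30pm start RM8 → 1
8:30pm end RM8 → 0
Peak is 2, at 7:10am (RM1, RM2).

2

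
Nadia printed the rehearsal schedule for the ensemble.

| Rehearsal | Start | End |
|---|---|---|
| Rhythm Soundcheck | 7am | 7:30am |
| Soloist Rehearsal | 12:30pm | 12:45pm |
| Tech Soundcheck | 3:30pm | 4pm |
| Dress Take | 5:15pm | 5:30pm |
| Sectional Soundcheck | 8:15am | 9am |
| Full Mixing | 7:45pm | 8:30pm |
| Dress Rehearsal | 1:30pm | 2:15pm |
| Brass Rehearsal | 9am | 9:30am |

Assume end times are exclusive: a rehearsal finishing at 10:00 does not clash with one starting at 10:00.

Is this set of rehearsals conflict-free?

Yes

Two intervals overlap when each starts before the other ends.
Sorted by start: Rhythm Soundcheck, Sectional Soundcheck, Brass Rehearsal, Soloist Rehearsal, Dress Rehearsal, Tech Soundcheck, Dress Take, Full Mixing.
Sectional Soundcheck starts after Rhythm Soundcheck ends — done with Rhythm Soundcheck.
Brass Rehearsal starts exactly when Sectional Soundcheck ends (back-to-back, no overlap) — done with Sectional Soundcheck.
Soloist Rehearsal starts after Brass Rehearsal ends — done with Brass Rehearsal.
Dress Rehearsal starts after Soloist Rehearsal ends — done with Soloist Rehearsal.
Tech Soundcheck starts after Dress Rehearsal ends — done with Dress Rehearsal.
Dress Take starts after Tech Soundcheck ends — done with Tech Soundcheck.
Full Mixing starts after Dress Take ends.
Every pair is clear; the schedule has no overlaps.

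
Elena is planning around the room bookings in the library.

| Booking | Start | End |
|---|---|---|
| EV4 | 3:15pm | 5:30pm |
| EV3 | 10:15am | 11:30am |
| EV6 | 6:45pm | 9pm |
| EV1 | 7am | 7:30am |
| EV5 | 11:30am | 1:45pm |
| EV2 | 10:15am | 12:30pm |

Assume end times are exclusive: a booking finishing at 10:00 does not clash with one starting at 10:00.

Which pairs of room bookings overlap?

EV2 & EV3, EV2 & EV5

Sorted by start: EV1, EV2, EV3, EV5, EV4, EV6.
EV2 starts after EV1 ends, so EV1 has no further overlaps.
EV3 starts before EV2 ends → EV2 and EV3 overlap.
EV5 starts before EV2 ends → EV2 and EV5 overlap.
EV4 starts after EV2 ends, so EV2 has no further overlaps.
EV5 starts exactly when EV3 ends (back-to-back, no overlap), so EV3 has no further overlaps.
EV4 starts after EV5 ends, so EV5 has no further overlaps.
EV6 starts after EV4 ends.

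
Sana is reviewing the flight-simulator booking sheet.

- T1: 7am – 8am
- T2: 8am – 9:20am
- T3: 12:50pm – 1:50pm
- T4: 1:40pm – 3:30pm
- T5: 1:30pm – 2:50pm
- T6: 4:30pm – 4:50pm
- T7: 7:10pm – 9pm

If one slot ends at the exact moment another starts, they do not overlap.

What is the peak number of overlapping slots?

Walk through starts and ends in time order (an end at T is processed before a start at T):
7am start T1 → 1
8am end T1 → 0
8am start T2 → 1
9:20am end T2 → 0
12:50pm start T3 → 1
1:30pm start T5 → 2
1:40pm start T4 → 3
1:50pm end T3 → 2
2:50pm end T5 → 1
3:30pm end T4 → 0
4:30pm start T6 → 1
4:50pm end T6 → 0
7:10pm start T7 → 1
9pm end T7 → 0
Peak is 3, at 1:40pm (T3, T4, T5).

3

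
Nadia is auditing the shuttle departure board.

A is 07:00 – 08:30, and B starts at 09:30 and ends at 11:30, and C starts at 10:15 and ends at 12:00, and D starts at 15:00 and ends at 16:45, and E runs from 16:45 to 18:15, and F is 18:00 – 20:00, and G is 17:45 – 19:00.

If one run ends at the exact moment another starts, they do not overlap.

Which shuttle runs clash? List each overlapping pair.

Two intervals overlap when each starts before the other ends.
Sorted by start: A, B, C, D, E, G, F.
B starts after A ends, so nothing later overlaps A either.
C starts before B ends → B and C overlap.
D starts after B ends, so nothing later overlaps B either.
D starts after C ends, so nothing later overlaps C either.
E starts exactly when D ends (back-to-back, no overlap), so nothing later overlaps D either.
G starts before E ends → E and G overlap.
F starts before E ends → E and F overlap.
F starts before G ends → G and F overlap.

B & C, E & F, E & G, F & G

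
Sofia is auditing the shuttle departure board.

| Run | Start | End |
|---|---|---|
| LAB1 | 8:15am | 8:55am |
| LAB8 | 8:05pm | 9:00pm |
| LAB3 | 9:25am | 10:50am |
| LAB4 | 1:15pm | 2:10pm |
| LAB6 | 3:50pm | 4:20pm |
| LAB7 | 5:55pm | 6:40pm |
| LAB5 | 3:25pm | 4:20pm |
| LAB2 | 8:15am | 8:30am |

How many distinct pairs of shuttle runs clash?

2

Sorted by start: LAB1, LAB2, LAB3, LAB4, LAB5, LAB6, LAB7, LAB8.
LAB2 starts before LAB1 ends → LAB1 and LAB2 overlap.
LAB3 starts after LAB1 ends, so nothing later overlaps LAB1 either.
LAB3 starts after LAB2 ends, so nothing later overlaps LAB2 either.
LAB4 starts after LAB3 ends, so nothing later overlaps LAB3 either.
LAB5 starts after LAB4 ends, so nothing later overlaps LAB4 either.
LAB6 starts before LAB5 ends → LAB5 and LAB6 overlap.
LAB7 starts after LAB5 ends, so nothing later overlaps LAB5 either.
LAB7 starts after LAB6 ends, so nothing later overlaps LAB6 either.
LAB8 starts after LAB7 ends.
Overlapping pairs: LAB1 & LAB2, LAB5 & LAB6 — 2 in total.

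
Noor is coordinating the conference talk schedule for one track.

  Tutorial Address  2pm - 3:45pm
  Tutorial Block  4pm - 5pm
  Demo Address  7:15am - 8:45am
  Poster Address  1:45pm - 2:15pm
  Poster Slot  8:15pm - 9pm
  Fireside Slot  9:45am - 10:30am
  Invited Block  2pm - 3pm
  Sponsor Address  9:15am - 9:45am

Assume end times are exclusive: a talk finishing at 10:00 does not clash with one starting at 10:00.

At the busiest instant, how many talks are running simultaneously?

3

Walk through starts and ends in time order (an end at T is processed before a start at T):
7:15am start Demo Address → 1
8:45am end Demo Address → 0
9:15am start Sponsor Address → 1
9:45am end Sponsor Address → 0
9:45am start Fireside Slot → 1
10:30am end Fireside Slot → 0
1:45pm start Poster Address → 1
2pm start Invited Block → 2
2pm start Tutorial Address → 3
2:15pm end Poster Address → 2
3pm end Invited Block → 1
3:45pm end Tutorial Address → 0
4pm start Tutorial Block → 1
5pm end Tutorial Block → 0
8:15pm start Poster Slot → 1
9pm end Poster Slot → 0
Peak is 3, at 2pm (Invited Block, Poster Address, Tutorial Address).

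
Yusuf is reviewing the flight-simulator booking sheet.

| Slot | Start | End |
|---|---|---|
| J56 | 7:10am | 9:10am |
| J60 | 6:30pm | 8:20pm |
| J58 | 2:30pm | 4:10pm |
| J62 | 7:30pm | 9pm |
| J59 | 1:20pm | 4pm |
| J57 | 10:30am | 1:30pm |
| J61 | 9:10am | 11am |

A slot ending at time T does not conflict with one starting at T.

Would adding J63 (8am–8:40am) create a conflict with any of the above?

Yes — it overlaps J56

J56: starts 7:10am before J63 ends 8:40am, and ends 9:10am after J63 starts 8am → overlap.
J61: starts 9:10am at or after J63 ends 8:40am → clear.
J57: starts 10:30am at or after J63 ends 8:40am → clear.
J59: starts 1:20pm at or after J63 ends 8:40am → clear.
J58: starts 2:30pm at or after J63 ends 8:40am → clear.
J60: starts 6:30pm at or after J63 ends 8:40am → clear.
J62: starts 7:30pm at or after J63 ends 8:40am → clear.
J63 overlaps J56.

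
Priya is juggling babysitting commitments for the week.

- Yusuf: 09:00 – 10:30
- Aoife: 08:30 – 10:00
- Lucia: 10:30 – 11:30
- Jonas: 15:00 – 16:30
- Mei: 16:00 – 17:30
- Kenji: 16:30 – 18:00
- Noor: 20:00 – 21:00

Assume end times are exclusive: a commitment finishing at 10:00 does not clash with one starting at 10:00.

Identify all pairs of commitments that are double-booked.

Sorted by start: Aoife, Yusuf, Lucia, Jonas, Mei, Kenji, Noor.
Yusuf starts before Aoife ends → Aoife and Yusuf overlap.
Lucia starts after Aoife ends, so Aoife has no further overlaps.
Lucia starts exactly when Yusuf ends (back-to-back, no overlap), so Yusuf has no further overlaps.
Jonas starts after Lucia ends, so Lucia has no further overlaps.
Mei starts before Jonas ends → Jonas and Mei overlap.
Kenji starts exactly when Jonas ends (back-to-back, no overlap), so Jonas has no further overlaps.
Kenji starts before Mei ends → Mei and Kenji overlap.
Noor starts after Mei ends.
Noor starts after Kenji ends.

Aoife & Yusuf, Jonas & Mei, Kenji & Mei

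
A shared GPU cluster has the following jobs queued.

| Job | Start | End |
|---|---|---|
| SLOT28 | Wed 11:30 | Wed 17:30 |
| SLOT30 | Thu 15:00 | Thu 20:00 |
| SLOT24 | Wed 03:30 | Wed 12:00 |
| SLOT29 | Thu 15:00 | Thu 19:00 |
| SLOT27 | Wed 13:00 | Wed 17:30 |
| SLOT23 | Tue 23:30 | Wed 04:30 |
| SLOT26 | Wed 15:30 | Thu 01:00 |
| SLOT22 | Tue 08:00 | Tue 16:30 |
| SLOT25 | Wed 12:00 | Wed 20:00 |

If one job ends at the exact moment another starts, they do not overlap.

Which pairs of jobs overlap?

SLOT23 & SLOT24, SLOT24 & SLOT28, SLOT25 & SLOT26, SLOT25 & SLOT27, SLOT25 & SLOT28, SLOT26 & SLOT27, SLOT26 & SLOT28, SLOT27 & SLOT28, SLOT29 & SLOT30

Sorted by start: SLOT22, SLOT23, SLOT24, SLOT28, SLOT25, SLOT27, SLOT26, SLOT29, SLOT30.
SLOT23 starts after SLOT22 ends, so nothing later overlaps SLOT22 either.
SLOT24 starts before SLOT23 ends → SLOT23 and SLOT24 overlap.
SLOT28 starts after SLOT23 ends, so nothing later overlaps SLOT23 either.
SLOT28 starts before SLOT24 ends → SLOT24 and SLOT28 overlap.
SLOT25 starts exactly when SLOT24 ends (back-to-back, no overlap), so nothing later overlaps SLOT24 either.
SLOT25 starts before SLOT28 ends → SLOT28 and SLOT25 overlap.
SLOT27 starts before SLOT28 ends → SLOT28 and SLOT27 overlap.
SLOT26 starts before SLOT28 ends → SLOT28 and SLOT26 overlap.
SLOT29 starts after SLOT28 ends, so nothing later overlaps SLOT28 either.
SLOT27 starts before SLOT25 ends → SLOT25 and SLOT27 overlap.
SLOT26 starts before SLOT25 ends → SLOT25 and SLOT26 overlap.
SLOT29 starts after SLOT25 ends, so nothing later overlaps SLOT25 either.
SLOT26 starts before SLOT27 ends → SLOT27 and SLOT26 overlap.
SLOT29 starts after SLOT27 ends, so nothing later overlaps SLOT27 either.
SLOT29 starts after SLOT26 ends, so nothing later overlaps SLOT26 either.
SLOT30 starts before SLOT29 ends → SLOT29 and SLOT30 overlap.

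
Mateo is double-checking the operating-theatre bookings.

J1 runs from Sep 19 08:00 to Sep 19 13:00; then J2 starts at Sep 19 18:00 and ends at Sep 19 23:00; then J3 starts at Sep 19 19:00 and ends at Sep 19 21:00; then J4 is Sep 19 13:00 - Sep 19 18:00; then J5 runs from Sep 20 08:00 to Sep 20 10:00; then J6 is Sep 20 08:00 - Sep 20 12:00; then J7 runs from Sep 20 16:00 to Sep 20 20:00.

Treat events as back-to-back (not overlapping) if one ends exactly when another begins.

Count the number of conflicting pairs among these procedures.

Sorted by start: J1, J4, J2, J3, J5, J6, J7.
J4 starts exactly when J1 ends (back-to-back, no overlap), so J1 has no further overlaps.
J2 starts exactly when J4 ends (back-to-back, no overlap), so J4 has no further overlaps.
J3 starts before J2 ends → J2 and J3 overlap.
J5 starts after J2 ends, so J2 has no further overlaps.
J5 starts after J3 ends, so J3 has no further overlaps.
J6 starts before J5 ends → J5 and J6 overlap.
J7 starts after J5 ends.
J7 starts after J6 ends.
Overlapping pairs: J2 & J3, J5 & J6 — 2 in total.

2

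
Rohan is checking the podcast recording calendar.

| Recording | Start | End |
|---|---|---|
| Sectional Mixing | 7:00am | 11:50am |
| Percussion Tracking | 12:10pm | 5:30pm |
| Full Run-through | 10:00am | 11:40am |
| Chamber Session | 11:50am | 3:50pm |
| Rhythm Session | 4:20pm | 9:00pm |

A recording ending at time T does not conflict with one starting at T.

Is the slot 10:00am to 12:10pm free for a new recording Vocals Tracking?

No — it overlaps Chamber Session, Full Run-through, Sectional Mixing

Sectional Mixing: starts 7:00am before Vocals Tracking ends 12:10pm, and ends 11:50am after Vocals Tracking starts 10:00am → overlap.
Full Run-through: starts 10:00am before Vocals Tracking ends 12:10pm, and ends 11:40am after Vocals Tracking starts 10:00am → overlap.
Chamber Session: starts 11:50am before Vocals Tracking ends 12:10pm, and ends 3:50pm after Vocals Tracking starts 10:00am → overlap.
Percussion Tracking: starts 12:10pm at or after Vocals Tracking ends 12:10pm → clear.
Rhythm Session: starts 4:20pm at or after Vocals Tracking ends 12:10pm → clear.
Vocals Tracking overlaps Sectional Mixing, Chamber Session, Full Run-through.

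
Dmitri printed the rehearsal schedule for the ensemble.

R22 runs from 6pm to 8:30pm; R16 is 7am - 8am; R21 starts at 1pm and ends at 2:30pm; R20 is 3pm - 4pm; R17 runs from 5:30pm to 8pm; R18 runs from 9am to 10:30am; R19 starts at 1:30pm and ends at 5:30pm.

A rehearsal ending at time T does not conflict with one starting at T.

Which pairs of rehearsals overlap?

Sorted by start: R16, R18, R21, R19, R20, R17, R22.
R18 starts after R16 ends — done with R16.
R21 starts after R18 ends — done with R18.
R19 starts before R21 ends → R21 and R19 overlap.
R20 starts after R21 ends — done with R21.
R20 starts before R19 ends → R19 and R20 overlap.
R17 starts exactly when R19 ends (back-to-back, no overlap) — done with R19.
R17 starts after R20 ends — done with R20.
R22 starts before R17 ends → R17 and R22 overlap.

R17 & R22, R19 & R20, R19 & R21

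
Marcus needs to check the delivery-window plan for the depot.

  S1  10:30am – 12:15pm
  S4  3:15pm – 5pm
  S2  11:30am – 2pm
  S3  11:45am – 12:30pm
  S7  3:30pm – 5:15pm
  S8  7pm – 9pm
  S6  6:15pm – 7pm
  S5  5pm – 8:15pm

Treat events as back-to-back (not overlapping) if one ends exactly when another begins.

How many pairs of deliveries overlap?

Check each pair: they overlap iff neither finishes before the other starts.
Sorted by start: S1, S2, S3, S4, S7, S5, S6, S8.
S2 starts before S1 ends → S1 and S2 overlap.
S3 starts before S1 ends → S1 and S3 overlap.
S4 starts after S1 ends; S1 is clear from here.
S3 starts before S2 ends → S2 and S3 overlap.
S4 starts after S2 ends; S2 is clear from here.
S4 starts after S3 ends; S3 is clear from here.
S7 starts before S4 ends → S4 and S7 overlap.
S5 starts exactly when S4 ends (back-to-back, no overlap); S4 is clear from here.
S5 starts before S7 ends → S7 and S5 overlap.
S6 starts after S7 ends; S7 is clear from here.
S6 starts before S5 ends → S5 and S6 overlap.
S8 starts before S5 ends → S5 and S8 overlap.
S8 starts exactly when S6 ends (back-to-back, no overlap).
Overlapping pairs: S1 & S2, S1 & S3, S2 & S3, S4 & S7, S5 & S6, S5 & S7, S5 & S8 — 7 in total.

7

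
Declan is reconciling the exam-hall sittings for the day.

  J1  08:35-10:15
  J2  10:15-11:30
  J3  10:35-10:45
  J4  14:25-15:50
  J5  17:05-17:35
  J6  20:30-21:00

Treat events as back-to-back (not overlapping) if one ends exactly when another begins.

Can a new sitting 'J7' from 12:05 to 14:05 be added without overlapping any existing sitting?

J1: ends 10:15 at or before J7 starts 12:05 → clear.
J2: ends 11:30 at or before J7 starts 12:05 → clear.
J3: ends 10:45 at or before J7 starts 12:05 → clear.
J4: starts 14:25 at or after J7 ends 14:05 → clear.
J5: starts 17:05 at or after J7 ends 14:05 → clear.
J6: starts 20:30 at or after J7 ends 14:05 → clear.

Yes — the slot is free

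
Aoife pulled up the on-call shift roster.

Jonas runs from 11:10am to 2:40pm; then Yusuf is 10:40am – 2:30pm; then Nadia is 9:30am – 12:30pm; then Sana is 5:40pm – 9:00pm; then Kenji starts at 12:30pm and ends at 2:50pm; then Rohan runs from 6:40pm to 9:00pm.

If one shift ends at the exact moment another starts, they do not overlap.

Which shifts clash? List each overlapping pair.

Jonas & Kenji, Jonas & Nadia, Jonas & Yusuf, Kenji & Yusuf, Nadia & Yusuf, Rohan & Sana

Sorted by start: Nadia, Yusuf, Jonas, Kenji, Sana, Rohan.
Yusuf starts before Nadia ends → Nadia and Yusuf overlap.
Jonas starts before Nadia ends → Nadia and Jonas overlap.
Kenji starts exactly when Nadia ends (back-to-back, no overlap) — done with Nadia.
Jonas starts before Yusuf ends → Yusuf and Jonas overlap.
Kenji starts before Yusuf ends → Yusuf and Kenji overlap.
Sana starts after Yusuf ends — done with Yusuf.
Kenji starts before Jonas ends → Jonas and Kenji overlap.
Sana starts after Jonas ends — done with Jonas.
Sana starts after Kenji ends — done with Kenji.
Rohan starts before Sana ends → Sana and Rohan overlap.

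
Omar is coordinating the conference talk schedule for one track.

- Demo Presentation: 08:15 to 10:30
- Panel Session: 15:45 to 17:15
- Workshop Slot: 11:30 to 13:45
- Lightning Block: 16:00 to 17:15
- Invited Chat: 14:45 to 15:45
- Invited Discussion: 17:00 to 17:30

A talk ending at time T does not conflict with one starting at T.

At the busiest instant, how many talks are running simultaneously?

Sweep the timeline, counting +1 at each start and −1 at each end (ends before starts at a tie):
08:15 start Demo Presentation → 1
10:30 end Demo Presentation → 0
11:30 start Workshop Slot → 1
13:45 end Workshop Slot → 0
14:45 start Invited Chat → 1
15:45 end Invited Chat → 0
15:45 start Panel Session → 1
16:00 start Lightning Block → 2
17:00 start Invited Discussion → 3
17:15 end Lightning Block → 2
17:15 end Panel Session → 1
17:30 end Invited Discussion → 0
Peak is 3, at 17:00 (Invited Discussion, Lightning Block, Panel Session).

3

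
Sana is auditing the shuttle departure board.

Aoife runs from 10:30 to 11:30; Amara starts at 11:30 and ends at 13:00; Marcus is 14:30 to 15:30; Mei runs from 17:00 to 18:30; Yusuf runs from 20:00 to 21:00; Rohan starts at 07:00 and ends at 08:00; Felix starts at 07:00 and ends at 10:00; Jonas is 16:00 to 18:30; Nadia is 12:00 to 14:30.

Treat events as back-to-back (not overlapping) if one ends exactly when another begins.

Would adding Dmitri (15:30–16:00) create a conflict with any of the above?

Rohan: ends 08:00 at or before Dmitri starts 15:30 → clear.
Felix: ends 10:00 at or before Dmitri starts 15:30 → clear.
Aoife: ends 11:30 at or before Dmitri starts 15:30 → clear.
Amara: ends 13:00 at or before Dmitri starts 15:30 → clear.
Nadia: ends 14:30 at or before Dmitri starts 15:30 → clear.
Marcus: ends 15:30 at or before Dmitri starts 15:30 → clear.
Jonas: starts 16:00 at or after Dmitri ends 16:00 → clear.
Mei: starts 17:00 at or after Dmitri ends 16:00 → clear.
Yusuf: starts 20:00 at or after Dmitri ends 16:00 → clear.

No — it doesn't clash with anything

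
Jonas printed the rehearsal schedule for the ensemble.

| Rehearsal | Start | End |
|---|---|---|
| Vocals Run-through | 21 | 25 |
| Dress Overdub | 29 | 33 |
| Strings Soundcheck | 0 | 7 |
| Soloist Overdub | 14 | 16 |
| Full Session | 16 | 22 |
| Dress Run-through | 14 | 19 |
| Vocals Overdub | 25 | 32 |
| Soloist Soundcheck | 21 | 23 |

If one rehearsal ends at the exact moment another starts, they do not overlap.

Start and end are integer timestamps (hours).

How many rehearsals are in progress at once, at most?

Walk through starts and ends in time order (an end at T is processed before a start at T):
0 start Strings Soundcheck → 1
7 end Strings Soundcheck → 0
14 start Dress Run-through → 1
14 start Soloist Overdub → 2
16 end Soloist Overdub → 1
16 start Full Session → 2
19 end Dress Run-through → 1
21 start Soloist Soundcheck → 2
21 start Vocals Run-through → 3
22 end Full Session → 2
23 end Soloist Soundcheck → 1
25 end Vocals Run-through → 0
25 start Vocals Overdub → 1
29 start Dress Overdub → 2
32 end Vocals Overdub → 1
33 end Dress Overdub → 0
Peak is 3, at 21 (Full Session, Soloist Soundcheck, Vocals Run-through).

3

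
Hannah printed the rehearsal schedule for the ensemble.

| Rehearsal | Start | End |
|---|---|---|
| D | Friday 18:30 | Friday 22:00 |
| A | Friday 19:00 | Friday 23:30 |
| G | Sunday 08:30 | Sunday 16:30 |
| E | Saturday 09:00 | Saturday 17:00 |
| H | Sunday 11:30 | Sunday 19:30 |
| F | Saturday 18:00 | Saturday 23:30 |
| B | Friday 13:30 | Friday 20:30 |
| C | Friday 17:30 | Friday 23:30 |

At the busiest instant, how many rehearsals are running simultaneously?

Sort all start/end points and keep a running count:
Friday 13:30 start B → 1
Friday 17:30 start C → 2
Friday 18:30 start D → 3
Friday 19:00 start A → 4
Friday 20:30 end B → 3
Friday 22:00 end D → 2
Friday 23:30 end A → 1
Friday 23:30 end C → 0
Saturday 09:00 start E → 1
Saturday 17:00 end E → 0
Saturday 18:00 start F → 1
Saturday 23:30 end F → 0
Sunday 08:30 start G → 1
Sunday 11:30 start H → 2
Sunday 16:30 end G → 1
Sunday 19:30 end H → 0
Peak is 4, at Friday 19:00 (A, B, C, D).

4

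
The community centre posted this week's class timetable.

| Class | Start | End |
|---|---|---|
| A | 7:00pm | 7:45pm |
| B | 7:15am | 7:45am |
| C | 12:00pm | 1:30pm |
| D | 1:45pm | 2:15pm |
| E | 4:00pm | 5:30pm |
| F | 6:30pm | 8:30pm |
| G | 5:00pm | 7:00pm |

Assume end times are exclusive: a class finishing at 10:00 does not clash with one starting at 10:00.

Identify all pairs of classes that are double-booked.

A & F, E & G, F & G

Sorted by start: B, C, D, E, G, F, A.
C starts after B ends, so B has no further overlaps.
D starts after C ends, so C has no further overlaps.
E starts after D ends, so D has no further overlaps.
G starts before E ends → E and G overlap.
F starts after E ends, so E has no further overlaps.
F starts before G ends → G and F overlap.
A starts exactly when G ends (back-to-back, no overlap).
A starts before F ends → F and A overlap.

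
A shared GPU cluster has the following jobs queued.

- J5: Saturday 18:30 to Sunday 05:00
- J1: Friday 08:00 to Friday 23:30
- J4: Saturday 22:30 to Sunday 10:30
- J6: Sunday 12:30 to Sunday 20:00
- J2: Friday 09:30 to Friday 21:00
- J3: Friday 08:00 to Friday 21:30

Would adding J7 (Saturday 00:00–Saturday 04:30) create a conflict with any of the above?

No — it doesn't clash with anything

J1: ends Friday 23:30 at or before J7 starts Saturday 00:00 → clear.
J3: ends Friday 21:30 at or before J7 starts Saturday 00:00 → clear.
J2: ends Friday 21:00 at or before J7 starts Saturday 00:00 → clear.
J5: starts Saturday 18:30 at or after J7 ends Saturday 04:30 → clear.
J4: starts Saturday 22:30 at or after J7 ends Saturday 04:30 → clear.
J6: starts Sunday 12:30 at or after J7 ends Saturday 04:30 → clear.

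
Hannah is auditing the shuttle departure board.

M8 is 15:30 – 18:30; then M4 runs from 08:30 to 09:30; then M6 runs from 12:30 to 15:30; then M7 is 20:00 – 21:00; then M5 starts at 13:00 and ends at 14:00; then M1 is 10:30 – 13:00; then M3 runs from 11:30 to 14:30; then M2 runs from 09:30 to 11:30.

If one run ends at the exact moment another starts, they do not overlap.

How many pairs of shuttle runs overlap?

6

Sorted by start: M4, M2, M1, M3, M6, M5, M8, M7.
M2 starts exactly when M4 ends (back-to-back, no overlap) — done with M4.
M1 starts before M2 ends → M2 and M1 overlap.
M3 starts exactly when M2 ends (back-to-back, no overlap) — done with M2.
M3 starts before M1 ends → M1 and M3 overlap.
M6 starts before M1 ends → M1 and M6 overlap.
M5 starts exactly when M1 ends (back-to-back, no overlap) — done with M1.
M6 starts before M3 ends → M3 and M6 overlap.
M5 starts before M3 ends → M3 and M5 overlap.
M8 starts after M3 ends — done with M3.
M5 starts before M6 ends → M6 and M5 overlap.
M8 starts exactly when M6 ends (back-to-back, no overlap) — done with M6.
M8 starts after M5 ends — done with M5.
M7 starts after M8 ends.
Overlapping pairs: M1 & M2, M1 & M3, M1 & M6, M3 & M5, M3 & M6, M5 & M6 — 6 in total.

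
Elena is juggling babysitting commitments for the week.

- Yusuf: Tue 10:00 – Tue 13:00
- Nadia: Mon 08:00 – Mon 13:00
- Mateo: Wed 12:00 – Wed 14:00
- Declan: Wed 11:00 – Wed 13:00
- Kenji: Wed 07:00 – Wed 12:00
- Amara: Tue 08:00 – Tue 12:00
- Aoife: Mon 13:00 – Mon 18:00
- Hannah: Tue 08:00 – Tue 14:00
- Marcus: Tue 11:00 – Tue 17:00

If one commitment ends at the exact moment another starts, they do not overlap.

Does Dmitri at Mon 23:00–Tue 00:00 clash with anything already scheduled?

No — it doesn't clash with anything

Nadia: ends Mon 13:00 at or before Dmitri starts Mon 23:00 → clear.
Aoife: ends Mon 18:00 at or before Dmitri starts Mon 23:00 → clear.
Hannah: starts Tue 08:00 at or after Dmitri ends Tue 00:00 → clear.
Amara: starts Tue 08:00 at or after Dmitri ends Tue 00:00 → clear.
Yusuf: starts Tue 10:00 at or after Dmitri ends Tue 00:00 → clear.
Marcus: starts Tue 11:00 at or after Dmitri ends Tue 00:00 → clear.
Kenji: starts Wed 07:00 at or after Dmitri ends Tue 00:00 → clear.
Declan: starts Wed 11:00 at or after Dmitri ends Tue 00:00 → clear.
Mateo: starts Wed 12:00 at or after Dmitri ends Tue 00:00 → clear.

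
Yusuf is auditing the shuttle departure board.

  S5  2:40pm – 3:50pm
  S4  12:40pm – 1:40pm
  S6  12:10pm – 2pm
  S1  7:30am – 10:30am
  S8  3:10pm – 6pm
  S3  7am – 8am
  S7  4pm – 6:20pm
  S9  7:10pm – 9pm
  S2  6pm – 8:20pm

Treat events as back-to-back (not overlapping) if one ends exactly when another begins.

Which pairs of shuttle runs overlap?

Sorted by start: S3, S1, S6, S4, S5, S8, S7, S2, S9.
S1 starts before S3 ends → S3 and S1 overlap.
S6 starts after S3 ends, so S3 has no further overlaps.
S6 starts after S1 ends, so S1 has no further overlaps.
S4 starts before S6 ends → S6 and S4 overlap.
S5 starts after S6 ends, so S6 has no further overlaps.
S5 starts after S4 ends, so S4 has no further overlaps.
S8 starts before S5 ends → S5 and S8 overlap.
S7 starts after S5 ends, so S5 has no further overlaps.
S7 starts before S8 ends → S8 and S7 overlap.
S2 starts exactly when S8 ends (back-to-back, no overlap), so S8 has no further overlaps.
S2 starts before S7 ends → S7 and S2 overlap.
S9 starts after S7 ends.
S9 starts before S2 ends → S2 and S9 overlap.

S1 & S3, S2 & S7, S2 & S9, S4 & S6, S5 & S8, S7 & S8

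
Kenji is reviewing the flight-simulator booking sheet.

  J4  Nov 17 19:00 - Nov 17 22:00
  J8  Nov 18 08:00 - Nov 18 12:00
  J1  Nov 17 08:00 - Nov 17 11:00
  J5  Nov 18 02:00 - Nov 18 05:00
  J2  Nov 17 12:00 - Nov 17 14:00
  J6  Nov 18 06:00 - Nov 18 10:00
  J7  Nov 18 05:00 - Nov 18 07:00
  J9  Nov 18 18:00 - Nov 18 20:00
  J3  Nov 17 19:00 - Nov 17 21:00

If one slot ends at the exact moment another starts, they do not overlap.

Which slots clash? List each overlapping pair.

Check each pair: they overlap iff neither finishes before the other starts.
Sorted by start: J1, J2, J3, J4, J5, J7, J6, J8, J9.
J2 starts after J1 ends, so nothing later overlaps J1 either.
J3 starts after J2 ends, so nothing later overlaps J2 either.
J4 starts before J3 ends → J3 and J4 overlap.
J5 starts after J3 ends, so nothing later overlaps J3 either.
J5 starts after J4 ends, so nothing later overlaps J4 either.
J7 starts exactly when J5 ends (back-to-back, no overlap), so nothing later overlaps J5 either.
J6 starts before J7 ends → J7 and J6 overlap.
J8 starts after J7 ends, so nothing later overlaps J7 either.
J8 starts before J6 ends → J6 and J8 overlap.
J9 starts after J6 ends.
J9 starts after J8 ends.

J3 & J4, J6 & J7, J6 & J8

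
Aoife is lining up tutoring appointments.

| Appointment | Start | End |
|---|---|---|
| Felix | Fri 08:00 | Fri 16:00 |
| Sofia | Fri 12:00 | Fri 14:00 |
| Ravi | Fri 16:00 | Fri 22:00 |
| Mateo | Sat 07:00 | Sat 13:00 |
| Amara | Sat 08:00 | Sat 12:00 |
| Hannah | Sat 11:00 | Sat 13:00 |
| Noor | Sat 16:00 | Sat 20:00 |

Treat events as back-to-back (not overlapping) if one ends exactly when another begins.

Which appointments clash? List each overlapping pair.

Sorted by start: Felix, Sofia, Ravi, Mateo, Amara, Hannah, Noor.
Sofia starts before Felix ends → Felix and Sofia overlap.
Ravi starts exactly when Felix ends (back-to-back, no overlap) — done with Felix.
Ravi starts after Sofia ends — done with Sofia.
Mateo starts after Ravi ends — done with Ravi.
Amara starts before Mateo ends → Mateo and Amara overlap.
Hannah starts before Mateo ends → Mateo and Hannah overlap.
Noor starts after Mateo ends.
Hannah starts before Amara ends → Amara and Hannah overlap.
Noor starts after Amara ends.
Noor starts after Hannah ends.

Amara & Hannah, Amara & Mateo, Felix & Sofia, Hannah & Mateo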